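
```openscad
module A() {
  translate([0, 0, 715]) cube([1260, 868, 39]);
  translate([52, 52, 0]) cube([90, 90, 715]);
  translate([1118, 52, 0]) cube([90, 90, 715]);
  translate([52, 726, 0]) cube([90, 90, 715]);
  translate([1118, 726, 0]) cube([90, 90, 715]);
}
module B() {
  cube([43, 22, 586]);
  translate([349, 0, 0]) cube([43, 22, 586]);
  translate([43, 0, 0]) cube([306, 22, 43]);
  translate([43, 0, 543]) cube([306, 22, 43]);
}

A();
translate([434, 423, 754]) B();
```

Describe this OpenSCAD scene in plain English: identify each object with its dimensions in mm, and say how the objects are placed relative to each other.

A is a table: top 1260 mm (x) × 868 mm (y), 39 mm thick, upper face at z = 754 mm, on four 90×90 mm square legs, each inset 52 mm from the nearest pair of top edges, running from z = 0 to the bottom of the top.

B is a picture frame with a 306×500 mm rectangular opening (x by z) and a uniform 43 mm border on every side. Frame depth is 22 mm along y. It is built from two vertical stiles running the full outside height and two horizontal rails spanning the gap between the stiles.

The picture frame is on top of the table, centred.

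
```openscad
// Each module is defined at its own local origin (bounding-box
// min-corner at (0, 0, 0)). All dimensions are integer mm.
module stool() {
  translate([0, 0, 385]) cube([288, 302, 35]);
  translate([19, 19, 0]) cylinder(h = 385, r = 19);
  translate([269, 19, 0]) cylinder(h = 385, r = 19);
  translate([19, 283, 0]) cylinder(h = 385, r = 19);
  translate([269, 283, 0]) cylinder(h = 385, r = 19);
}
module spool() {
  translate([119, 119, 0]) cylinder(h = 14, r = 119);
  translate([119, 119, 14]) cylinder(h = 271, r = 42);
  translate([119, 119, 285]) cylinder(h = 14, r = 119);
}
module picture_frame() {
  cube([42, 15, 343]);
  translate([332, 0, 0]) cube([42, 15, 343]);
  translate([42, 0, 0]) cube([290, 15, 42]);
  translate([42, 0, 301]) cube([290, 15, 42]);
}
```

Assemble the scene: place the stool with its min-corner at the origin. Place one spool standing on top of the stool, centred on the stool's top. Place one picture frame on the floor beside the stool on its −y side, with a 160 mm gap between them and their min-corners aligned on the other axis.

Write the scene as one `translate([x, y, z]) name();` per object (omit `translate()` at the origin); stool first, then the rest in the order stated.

stool();
translate([25, 32, 420]) spool();
translate([0, -175, 0]) picture_frame();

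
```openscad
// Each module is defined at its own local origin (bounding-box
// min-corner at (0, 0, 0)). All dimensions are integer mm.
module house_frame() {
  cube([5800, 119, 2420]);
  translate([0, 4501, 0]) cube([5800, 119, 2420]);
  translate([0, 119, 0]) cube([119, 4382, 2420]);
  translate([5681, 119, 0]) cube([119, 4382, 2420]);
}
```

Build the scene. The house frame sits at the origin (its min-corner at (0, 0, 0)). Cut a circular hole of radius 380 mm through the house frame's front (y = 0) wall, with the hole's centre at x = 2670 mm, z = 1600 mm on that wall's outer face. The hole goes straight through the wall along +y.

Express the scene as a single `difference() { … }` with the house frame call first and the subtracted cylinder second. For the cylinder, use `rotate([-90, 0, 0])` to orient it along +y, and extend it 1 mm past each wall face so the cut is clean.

difference() {
  house_frame();
  translate([2670, -1, 1600]) rotate([-90, 0, 0]) cylinder(h = 121, r = 380);
}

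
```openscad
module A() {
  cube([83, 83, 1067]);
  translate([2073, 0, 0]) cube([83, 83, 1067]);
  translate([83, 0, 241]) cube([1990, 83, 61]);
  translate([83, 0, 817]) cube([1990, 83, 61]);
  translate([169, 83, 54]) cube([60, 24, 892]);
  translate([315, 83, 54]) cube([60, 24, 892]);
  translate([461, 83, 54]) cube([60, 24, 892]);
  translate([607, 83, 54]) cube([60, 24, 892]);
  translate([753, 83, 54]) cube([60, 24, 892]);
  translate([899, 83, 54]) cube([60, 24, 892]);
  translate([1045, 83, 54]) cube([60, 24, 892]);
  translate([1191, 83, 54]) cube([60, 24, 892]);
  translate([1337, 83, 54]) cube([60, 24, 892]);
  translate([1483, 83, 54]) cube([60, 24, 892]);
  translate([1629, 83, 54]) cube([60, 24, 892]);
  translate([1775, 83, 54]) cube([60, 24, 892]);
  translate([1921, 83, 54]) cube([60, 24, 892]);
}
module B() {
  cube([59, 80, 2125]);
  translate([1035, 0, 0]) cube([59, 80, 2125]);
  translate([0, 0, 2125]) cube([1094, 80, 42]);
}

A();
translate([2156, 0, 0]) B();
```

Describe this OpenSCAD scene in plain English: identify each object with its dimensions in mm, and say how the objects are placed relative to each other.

A is a fence section. Two 83×83 mm posts, 1067 mm tall, stand on the floor with a clear span of 1990 mm between their inner faces. Two horizontal rails of 83×61 mm section span the gap between the posts with their undersides at z = 241 mm and z = 817 mm, flush with the posts' −y face. 13 pickets, each 60 mm wide, 24 mm thick and 892 mm tall, are fixed to the +y face of the rails with their bottoms at z = 54 mm, evenly spaced across the span with equal gaps (rounded down to the nearest mm) at the −x end and between each pair — any rounding remainder accumulates at the +x end.

B is a rectangular door frame: two vertical jambs of 59×80 mm section, 2125 mm tall, with a clear opening 976 mm wide between their inner faces. A header 42 mm tall and 80 mm deep lies on top of the jambs and spans the full outside width.

The door frame is against the fence section's +x side, with their −y faces flush.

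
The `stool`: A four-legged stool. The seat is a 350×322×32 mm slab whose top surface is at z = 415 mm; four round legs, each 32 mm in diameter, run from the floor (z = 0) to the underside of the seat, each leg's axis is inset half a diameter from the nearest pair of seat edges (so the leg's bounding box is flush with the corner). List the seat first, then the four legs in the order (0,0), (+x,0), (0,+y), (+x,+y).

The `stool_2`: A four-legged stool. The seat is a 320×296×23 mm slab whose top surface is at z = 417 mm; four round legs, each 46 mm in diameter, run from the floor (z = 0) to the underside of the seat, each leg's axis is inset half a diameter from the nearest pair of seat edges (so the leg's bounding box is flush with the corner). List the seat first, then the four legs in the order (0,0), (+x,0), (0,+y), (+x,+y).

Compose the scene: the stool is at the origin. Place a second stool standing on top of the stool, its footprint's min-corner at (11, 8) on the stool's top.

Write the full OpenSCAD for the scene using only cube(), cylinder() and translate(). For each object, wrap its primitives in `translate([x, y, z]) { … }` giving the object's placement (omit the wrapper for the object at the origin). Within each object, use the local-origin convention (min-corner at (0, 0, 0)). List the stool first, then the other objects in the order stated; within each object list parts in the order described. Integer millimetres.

translate([0, 0, 383]) cube([350, 322, 32]);
translate([16, 16, 0]) cylinder(h = 383, r = 16);
translate([334, 16, 0]) cylinder(h = 383, r = 16);
translate([16, 306, 0]) cylinder(h = 383, r = 16);
translate([334, 306, 0]) cylinder(h = 383, r = 16);
translate([11, 8, 415]) {
  translate([0, 0, 394]) cube([320, 296, 23]);
  translate([23, 23, 0]) cylinder(h = 394, r = 23);
  translate([297, 23, 0]) cylinder(h = 394, r = 23);
  translate([23, 273, 0]) cylinder(h = 394, r = 23);
  translate([297, 273, 0]) cylinder(h = 394, r = 23);
}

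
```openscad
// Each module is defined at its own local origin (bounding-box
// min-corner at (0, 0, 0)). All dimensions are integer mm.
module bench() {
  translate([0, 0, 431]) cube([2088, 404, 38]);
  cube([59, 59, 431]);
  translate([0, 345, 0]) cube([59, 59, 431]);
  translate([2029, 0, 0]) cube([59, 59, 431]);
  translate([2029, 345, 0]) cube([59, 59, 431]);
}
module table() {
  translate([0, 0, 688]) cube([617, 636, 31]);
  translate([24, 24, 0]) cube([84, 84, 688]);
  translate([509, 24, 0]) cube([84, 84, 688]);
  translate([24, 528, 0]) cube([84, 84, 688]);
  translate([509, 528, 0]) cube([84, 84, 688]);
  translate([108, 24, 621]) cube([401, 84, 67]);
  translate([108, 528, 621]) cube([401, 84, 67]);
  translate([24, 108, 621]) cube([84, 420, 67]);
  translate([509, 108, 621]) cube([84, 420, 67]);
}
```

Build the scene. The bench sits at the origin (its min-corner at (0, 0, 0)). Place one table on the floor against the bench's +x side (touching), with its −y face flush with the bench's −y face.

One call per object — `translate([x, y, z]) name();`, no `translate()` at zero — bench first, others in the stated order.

bench();
translate([2088, 0, 0]) table();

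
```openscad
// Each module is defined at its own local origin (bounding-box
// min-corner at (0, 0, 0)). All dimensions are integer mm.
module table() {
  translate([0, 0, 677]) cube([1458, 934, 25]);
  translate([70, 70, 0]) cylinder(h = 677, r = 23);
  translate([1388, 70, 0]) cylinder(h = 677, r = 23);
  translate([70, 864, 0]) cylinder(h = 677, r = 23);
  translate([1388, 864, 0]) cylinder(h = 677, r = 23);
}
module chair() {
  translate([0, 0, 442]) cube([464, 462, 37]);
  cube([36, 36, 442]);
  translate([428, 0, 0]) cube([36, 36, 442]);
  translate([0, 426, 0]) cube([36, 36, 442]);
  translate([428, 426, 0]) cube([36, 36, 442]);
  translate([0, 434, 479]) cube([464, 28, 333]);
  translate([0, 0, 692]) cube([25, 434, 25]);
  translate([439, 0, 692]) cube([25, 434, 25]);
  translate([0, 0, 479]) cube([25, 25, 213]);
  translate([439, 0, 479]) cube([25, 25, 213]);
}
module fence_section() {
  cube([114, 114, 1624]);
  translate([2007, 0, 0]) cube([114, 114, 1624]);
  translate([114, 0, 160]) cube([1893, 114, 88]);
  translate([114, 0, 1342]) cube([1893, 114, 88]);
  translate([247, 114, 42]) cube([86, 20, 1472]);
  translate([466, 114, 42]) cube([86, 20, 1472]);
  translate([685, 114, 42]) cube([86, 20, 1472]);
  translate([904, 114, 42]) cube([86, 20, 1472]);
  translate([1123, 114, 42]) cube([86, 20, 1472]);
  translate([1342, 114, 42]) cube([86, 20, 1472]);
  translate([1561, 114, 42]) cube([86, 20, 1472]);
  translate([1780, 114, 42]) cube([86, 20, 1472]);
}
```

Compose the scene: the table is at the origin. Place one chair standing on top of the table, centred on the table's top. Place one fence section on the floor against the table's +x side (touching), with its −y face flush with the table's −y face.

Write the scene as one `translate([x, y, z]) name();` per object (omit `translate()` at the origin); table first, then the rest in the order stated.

table();
translate([497, 236, 702]) chair();
translate([1458, 0, 0]) fence_section();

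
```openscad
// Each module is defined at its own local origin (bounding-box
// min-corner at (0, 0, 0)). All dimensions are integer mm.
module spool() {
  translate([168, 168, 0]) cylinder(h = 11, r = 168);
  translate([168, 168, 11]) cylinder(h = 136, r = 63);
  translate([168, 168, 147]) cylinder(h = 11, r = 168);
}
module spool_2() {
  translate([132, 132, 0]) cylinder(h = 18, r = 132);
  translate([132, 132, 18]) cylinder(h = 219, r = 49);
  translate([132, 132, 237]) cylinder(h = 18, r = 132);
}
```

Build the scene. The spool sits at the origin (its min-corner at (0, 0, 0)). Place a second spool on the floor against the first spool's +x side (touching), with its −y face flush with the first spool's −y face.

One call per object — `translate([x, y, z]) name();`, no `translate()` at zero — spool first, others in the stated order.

spool();
translate([336, 0, 0]) spool_2();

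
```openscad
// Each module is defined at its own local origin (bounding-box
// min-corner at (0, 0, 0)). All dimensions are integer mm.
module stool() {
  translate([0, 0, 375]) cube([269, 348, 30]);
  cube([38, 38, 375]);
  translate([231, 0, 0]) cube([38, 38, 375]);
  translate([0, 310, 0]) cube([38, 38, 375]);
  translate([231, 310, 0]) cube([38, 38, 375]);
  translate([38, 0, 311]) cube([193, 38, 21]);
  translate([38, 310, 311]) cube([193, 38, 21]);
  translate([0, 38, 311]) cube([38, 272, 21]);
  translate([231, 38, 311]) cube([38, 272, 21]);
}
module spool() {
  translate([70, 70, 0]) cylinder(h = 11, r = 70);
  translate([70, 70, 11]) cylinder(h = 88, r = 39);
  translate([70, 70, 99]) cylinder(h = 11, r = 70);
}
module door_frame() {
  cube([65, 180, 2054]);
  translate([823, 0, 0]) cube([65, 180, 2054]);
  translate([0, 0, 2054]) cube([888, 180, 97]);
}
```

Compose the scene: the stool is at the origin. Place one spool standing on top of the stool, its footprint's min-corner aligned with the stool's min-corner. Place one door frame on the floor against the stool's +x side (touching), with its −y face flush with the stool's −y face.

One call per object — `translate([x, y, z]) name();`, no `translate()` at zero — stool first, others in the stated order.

stool();
translate([0, 0, 405]) spool();
translate([269, 0, 0]) door_frame();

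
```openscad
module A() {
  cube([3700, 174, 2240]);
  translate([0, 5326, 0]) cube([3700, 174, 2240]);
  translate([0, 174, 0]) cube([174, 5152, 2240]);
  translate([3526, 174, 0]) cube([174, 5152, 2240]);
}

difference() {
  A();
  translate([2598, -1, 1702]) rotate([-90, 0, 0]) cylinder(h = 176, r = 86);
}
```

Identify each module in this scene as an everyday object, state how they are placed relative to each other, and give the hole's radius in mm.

A is a house frame. The house frame has a circular hole through its front wall. The hole's radius is 86 mm.

The subtracted cylinder has r = 86 mm.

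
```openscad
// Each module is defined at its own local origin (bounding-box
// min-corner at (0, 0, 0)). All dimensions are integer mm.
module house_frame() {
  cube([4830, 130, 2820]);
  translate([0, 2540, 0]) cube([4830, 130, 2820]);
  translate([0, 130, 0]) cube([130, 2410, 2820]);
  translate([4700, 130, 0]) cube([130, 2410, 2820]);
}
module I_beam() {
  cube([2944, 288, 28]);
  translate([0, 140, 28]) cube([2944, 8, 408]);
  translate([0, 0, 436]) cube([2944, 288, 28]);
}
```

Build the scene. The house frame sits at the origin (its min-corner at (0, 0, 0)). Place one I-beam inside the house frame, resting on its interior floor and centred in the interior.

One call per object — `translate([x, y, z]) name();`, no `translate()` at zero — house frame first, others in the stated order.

house_frame();
translate([943, 1191, 0]) I_beam();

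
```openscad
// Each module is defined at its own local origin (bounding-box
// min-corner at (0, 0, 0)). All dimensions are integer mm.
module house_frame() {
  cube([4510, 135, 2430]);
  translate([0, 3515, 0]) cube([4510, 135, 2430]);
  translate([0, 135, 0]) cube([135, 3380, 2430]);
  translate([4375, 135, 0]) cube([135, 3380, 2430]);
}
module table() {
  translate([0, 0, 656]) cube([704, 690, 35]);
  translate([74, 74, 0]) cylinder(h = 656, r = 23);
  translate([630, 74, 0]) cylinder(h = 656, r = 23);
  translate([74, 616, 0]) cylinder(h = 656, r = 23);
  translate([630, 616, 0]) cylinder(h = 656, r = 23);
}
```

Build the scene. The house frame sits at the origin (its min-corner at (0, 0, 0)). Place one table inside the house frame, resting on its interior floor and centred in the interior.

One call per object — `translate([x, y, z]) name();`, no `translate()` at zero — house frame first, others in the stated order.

house_frame();
translate([1903, 1480, 0]) table();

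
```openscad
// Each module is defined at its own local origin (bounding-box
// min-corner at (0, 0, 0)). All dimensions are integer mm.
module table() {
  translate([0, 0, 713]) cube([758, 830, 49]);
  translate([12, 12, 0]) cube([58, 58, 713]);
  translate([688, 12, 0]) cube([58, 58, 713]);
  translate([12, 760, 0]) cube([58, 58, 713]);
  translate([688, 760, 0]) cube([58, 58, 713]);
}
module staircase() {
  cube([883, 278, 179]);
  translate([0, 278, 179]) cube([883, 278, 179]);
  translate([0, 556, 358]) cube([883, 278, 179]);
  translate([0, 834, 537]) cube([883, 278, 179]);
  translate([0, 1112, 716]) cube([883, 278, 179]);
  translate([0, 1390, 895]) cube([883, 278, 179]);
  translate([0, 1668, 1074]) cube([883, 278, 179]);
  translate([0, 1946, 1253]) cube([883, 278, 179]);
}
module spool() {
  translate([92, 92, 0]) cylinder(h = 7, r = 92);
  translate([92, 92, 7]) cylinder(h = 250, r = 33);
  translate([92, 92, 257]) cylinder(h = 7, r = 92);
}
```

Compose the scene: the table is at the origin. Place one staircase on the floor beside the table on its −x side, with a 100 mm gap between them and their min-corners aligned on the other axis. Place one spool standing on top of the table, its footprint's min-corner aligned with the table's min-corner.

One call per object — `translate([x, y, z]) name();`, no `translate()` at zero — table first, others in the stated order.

table();
translate([-983, 0, 0]) staircase();
translate([0, 0, 762]) spool();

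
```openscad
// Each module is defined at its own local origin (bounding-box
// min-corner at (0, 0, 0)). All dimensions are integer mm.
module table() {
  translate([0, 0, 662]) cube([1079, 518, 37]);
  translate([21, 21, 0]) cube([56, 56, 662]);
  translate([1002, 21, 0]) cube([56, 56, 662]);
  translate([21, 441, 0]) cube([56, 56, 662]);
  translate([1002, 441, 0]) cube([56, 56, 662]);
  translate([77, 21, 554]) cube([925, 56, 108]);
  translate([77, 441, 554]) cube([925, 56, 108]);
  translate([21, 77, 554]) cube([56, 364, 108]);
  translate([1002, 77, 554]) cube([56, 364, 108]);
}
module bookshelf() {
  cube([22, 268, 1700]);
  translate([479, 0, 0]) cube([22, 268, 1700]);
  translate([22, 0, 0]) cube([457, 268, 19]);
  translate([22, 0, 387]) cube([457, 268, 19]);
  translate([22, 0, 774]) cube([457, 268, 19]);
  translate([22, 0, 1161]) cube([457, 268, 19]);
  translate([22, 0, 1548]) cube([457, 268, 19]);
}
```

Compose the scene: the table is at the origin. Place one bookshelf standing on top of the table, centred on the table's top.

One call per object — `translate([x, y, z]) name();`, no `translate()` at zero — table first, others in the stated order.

table();
translate([289, 125, 699]) bookshelf();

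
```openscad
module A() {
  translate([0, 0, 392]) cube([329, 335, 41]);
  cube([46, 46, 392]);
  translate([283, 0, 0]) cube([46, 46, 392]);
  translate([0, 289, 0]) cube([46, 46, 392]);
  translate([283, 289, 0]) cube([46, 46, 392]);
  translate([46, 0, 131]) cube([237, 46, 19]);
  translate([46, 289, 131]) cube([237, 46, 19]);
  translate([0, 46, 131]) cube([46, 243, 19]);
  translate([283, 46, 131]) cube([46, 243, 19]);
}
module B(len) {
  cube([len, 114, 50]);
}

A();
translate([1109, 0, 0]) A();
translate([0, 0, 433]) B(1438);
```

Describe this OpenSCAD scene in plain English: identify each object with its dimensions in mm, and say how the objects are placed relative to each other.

A is a four-legged stool. The seat is 329×335 mm, 41 mm thick, top at z = 433 mm. It stands on four square legs, each 46×46 mm in cross-section, from z = 0 to the seat underside, each flush with a corner of the seat. Four stretchers, 46 mm wide and 19 mm tall, connect adjacent legs with their undersides at z = 131 mm, each running between the inner faces of the legs it joins and aligned with the legs' outer faces on the other axis.

B is a rectangular beam 1438 mm long (x), 114 mm deep (y), 50 mm thick (z).

The beam spans the tops of two stools placed 780 mm apart, resting at z = 433 mm.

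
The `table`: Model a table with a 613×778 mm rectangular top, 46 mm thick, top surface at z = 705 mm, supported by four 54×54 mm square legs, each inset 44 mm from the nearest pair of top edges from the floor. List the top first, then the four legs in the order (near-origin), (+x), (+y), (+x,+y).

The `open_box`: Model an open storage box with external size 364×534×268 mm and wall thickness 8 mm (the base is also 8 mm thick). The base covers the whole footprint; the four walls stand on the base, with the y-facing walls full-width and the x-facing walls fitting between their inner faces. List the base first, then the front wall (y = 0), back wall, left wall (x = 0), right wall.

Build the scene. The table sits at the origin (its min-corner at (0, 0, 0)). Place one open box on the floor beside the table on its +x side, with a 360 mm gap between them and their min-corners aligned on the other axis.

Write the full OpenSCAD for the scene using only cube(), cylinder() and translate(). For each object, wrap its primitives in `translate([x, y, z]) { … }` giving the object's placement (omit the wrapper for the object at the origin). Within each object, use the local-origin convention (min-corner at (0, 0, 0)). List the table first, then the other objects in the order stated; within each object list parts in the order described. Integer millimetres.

translate([0, 0, 659]) cube([613, 778, 46]);
translate([44, 44, 0]) cube([54, 54, 659]);
translate([515, 44, 0]) cube([54, 54, 659]);
translate([44, 680, 0]) cube([54, 54, 659]);
translate([515, 680, 0]) cube([54, 54, 659]);
translate([973, 0, 0]) {
  cube([364, 534, 8]);
  translate([0, 0, 8]) cube([364, 8, 260]);
  translate([0, 526, 8]) cube([364, 8, 260]);
  translate([0, 8, 8]) cube([8, 518, 260]);
  translate([356, 8, 8]) cube([8, 518, 260]);
}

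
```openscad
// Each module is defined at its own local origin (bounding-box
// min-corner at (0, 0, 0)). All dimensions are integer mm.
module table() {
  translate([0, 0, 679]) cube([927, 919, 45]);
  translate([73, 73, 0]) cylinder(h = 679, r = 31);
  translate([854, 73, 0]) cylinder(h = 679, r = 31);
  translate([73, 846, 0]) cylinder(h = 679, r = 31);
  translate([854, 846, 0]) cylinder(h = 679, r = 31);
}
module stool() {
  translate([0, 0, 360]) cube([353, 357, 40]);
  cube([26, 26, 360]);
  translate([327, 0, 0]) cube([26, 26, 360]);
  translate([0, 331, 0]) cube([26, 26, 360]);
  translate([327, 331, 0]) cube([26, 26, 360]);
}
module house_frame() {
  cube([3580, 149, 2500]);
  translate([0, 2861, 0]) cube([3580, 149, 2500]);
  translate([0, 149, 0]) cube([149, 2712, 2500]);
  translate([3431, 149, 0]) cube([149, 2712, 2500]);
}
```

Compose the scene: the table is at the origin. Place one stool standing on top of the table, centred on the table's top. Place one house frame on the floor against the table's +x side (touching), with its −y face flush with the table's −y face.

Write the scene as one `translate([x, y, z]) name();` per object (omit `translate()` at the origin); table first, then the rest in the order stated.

table();
translate([287, 281, 724]) stool();
translate([927, 0, 0]) house_frame();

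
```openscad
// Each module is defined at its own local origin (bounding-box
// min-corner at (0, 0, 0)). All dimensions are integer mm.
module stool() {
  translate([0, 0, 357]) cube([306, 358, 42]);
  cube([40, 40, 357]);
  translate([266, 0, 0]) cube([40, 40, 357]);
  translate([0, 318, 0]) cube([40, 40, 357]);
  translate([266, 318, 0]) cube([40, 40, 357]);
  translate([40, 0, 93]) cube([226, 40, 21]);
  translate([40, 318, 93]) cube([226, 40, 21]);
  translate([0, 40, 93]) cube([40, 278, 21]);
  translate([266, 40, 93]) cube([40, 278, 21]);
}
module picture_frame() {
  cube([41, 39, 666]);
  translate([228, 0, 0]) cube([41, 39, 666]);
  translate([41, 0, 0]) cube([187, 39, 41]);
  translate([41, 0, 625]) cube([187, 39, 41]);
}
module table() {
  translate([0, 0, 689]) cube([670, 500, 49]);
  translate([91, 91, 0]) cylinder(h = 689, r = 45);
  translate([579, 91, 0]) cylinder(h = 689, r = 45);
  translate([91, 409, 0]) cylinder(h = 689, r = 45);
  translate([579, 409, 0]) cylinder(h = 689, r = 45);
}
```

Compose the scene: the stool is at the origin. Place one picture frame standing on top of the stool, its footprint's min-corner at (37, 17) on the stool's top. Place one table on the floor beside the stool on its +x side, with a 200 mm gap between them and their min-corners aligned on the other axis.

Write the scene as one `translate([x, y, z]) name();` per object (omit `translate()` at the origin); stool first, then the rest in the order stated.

stool();
translate([37, 17, 399]) picture_frame();
translate([506, 0, 0]) table();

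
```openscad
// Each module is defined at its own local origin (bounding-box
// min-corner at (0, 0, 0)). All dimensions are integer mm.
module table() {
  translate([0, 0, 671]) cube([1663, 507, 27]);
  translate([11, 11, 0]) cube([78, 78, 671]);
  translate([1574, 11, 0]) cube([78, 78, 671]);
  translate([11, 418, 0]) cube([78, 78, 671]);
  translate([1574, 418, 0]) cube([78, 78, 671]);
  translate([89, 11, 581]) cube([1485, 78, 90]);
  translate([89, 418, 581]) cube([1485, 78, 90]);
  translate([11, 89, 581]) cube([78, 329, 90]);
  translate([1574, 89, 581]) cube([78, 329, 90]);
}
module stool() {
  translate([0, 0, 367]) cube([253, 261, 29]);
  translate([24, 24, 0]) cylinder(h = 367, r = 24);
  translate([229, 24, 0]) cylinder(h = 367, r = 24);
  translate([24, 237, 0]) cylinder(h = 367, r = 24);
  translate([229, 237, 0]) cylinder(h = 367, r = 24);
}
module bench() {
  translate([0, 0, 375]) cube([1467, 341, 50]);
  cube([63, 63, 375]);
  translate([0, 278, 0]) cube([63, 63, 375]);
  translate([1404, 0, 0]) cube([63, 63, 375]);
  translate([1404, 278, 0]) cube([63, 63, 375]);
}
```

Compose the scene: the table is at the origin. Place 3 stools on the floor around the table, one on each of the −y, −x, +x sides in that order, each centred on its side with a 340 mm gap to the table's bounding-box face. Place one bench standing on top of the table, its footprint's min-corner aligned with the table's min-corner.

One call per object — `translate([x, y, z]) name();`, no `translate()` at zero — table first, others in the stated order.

table();
translate([705, -601, 0]) stool();
translate([-593, 123, 0]) stool();
translate([2003, 123, 0]) stool();
translate([0, 0, 698]) bench();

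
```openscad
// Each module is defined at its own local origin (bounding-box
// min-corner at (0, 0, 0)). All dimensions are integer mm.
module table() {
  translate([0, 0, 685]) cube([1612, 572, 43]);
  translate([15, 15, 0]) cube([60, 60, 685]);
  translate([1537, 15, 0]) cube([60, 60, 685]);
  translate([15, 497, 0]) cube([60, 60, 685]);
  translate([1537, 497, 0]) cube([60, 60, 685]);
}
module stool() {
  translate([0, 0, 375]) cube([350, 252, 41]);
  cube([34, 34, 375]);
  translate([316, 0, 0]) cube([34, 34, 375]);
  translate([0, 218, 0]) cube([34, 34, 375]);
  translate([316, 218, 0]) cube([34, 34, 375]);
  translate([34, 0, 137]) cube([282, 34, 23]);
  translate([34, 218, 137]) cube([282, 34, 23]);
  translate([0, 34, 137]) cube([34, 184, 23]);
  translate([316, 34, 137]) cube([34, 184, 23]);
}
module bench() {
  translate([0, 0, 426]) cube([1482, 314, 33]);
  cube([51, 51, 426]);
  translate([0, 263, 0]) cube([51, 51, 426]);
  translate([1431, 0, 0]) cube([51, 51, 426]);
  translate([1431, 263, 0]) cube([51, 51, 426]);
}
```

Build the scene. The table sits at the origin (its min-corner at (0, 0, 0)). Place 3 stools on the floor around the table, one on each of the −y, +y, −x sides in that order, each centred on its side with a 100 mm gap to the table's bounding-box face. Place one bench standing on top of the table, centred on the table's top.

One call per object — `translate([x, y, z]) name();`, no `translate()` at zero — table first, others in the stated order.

table();
translate([631, -352, 0]) stool();
translate([631, 672, 0]) stool();
translate([-450, 160, 0]) stool();
translate([65, 129, 728]) bench();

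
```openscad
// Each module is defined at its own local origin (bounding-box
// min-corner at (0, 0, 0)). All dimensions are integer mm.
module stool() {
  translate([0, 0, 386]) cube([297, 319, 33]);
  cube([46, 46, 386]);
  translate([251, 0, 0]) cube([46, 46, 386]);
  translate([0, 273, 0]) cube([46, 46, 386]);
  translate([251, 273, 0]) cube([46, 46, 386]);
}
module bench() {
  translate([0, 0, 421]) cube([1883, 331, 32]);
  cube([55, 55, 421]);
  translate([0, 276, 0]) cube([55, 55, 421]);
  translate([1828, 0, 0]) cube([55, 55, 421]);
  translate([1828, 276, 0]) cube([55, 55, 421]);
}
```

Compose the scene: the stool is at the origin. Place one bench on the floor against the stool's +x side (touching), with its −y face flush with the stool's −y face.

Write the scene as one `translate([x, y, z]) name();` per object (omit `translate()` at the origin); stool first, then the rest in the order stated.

stool();
translate([297, 0, 0]) bench();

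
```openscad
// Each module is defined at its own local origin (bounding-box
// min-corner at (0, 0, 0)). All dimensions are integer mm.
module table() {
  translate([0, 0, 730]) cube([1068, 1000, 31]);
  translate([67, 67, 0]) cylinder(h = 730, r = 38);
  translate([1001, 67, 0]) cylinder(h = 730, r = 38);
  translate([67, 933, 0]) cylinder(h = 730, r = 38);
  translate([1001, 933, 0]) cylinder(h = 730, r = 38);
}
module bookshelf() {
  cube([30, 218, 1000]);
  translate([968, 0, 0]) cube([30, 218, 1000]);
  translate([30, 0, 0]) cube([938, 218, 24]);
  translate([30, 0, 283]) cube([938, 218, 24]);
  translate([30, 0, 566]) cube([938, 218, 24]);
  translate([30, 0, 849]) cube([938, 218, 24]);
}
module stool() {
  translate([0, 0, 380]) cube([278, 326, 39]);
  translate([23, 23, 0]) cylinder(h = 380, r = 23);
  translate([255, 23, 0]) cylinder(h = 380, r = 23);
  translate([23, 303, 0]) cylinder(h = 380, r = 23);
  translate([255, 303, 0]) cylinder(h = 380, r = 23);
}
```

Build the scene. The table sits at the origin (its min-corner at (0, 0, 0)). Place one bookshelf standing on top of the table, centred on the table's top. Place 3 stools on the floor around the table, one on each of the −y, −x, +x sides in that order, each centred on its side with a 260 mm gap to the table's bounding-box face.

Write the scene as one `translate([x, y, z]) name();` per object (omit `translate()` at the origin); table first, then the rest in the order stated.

table();
translate([35, 391, 761]) bookshelf();
translate([395, -586, 0]) stool();
translate([-538, 337, 0]) stool();
translate([1328, 337, 0]) stool();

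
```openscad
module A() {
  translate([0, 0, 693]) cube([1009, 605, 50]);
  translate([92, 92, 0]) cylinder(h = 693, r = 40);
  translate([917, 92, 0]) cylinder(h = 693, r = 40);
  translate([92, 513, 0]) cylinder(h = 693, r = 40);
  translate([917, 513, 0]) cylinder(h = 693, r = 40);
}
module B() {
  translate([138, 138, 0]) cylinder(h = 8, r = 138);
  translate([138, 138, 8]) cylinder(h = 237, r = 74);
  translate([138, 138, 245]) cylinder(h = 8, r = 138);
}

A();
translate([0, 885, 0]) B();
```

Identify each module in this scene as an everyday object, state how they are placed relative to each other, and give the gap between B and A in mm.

A is a table. B is a spool. The spool is on the floor beside the table on its +y side. The gap between the spool and the table is 280 mm.

The spool's nearest face is 280 mm from the table's +y face.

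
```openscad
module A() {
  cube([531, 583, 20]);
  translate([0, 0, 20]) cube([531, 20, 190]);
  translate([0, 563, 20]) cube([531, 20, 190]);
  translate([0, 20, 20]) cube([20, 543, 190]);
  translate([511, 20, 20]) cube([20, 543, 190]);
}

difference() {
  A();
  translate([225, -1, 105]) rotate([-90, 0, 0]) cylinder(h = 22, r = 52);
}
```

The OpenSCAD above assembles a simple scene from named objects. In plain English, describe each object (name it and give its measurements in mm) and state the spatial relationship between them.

A is an open storage box with external size 531×583×210 mm and wall thickness 20 mm (the base is also 20 mm thick). The base covers the whole footprint; the four walls stand on the base, with the y-facing walls full-width and the x-facing walls fitting between their inner faces.

The open box has a circular hole of radius 52 mm through its front wall, centred at (x = 225, z = 105).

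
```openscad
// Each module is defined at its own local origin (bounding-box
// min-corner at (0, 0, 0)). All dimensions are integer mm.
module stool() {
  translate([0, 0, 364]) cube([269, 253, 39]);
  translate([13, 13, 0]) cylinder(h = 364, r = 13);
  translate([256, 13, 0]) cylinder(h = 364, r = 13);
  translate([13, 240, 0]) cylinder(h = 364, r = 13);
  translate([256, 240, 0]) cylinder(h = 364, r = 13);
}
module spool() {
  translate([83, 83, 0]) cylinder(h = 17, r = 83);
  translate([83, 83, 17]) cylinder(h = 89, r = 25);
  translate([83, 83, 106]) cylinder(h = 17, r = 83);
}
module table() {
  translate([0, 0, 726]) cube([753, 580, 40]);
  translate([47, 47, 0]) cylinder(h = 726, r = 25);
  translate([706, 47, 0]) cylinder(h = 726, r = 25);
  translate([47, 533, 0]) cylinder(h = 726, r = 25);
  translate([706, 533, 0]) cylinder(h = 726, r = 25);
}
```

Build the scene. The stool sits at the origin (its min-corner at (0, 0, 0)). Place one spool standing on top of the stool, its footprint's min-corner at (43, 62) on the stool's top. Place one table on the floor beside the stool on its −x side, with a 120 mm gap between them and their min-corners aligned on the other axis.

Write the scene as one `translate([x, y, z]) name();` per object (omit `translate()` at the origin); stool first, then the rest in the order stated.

stool();
translate([43, 62, 403]) spool();
translate([-873, 0, 0]) table();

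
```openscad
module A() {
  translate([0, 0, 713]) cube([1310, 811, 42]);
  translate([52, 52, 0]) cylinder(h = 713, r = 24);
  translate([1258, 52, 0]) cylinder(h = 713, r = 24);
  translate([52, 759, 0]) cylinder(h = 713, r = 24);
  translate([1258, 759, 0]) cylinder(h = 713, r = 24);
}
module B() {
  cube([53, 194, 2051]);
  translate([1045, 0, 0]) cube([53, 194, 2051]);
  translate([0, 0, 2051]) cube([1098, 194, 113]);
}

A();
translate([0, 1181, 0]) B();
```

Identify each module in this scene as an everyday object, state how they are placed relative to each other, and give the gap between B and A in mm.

The door frame's nearest face is 370 mm from the table's +y face.

A is a table. B is a door frame. The door frame is on the floor beside the table on its +y side. The gap between the door frame and the table is 370 mm.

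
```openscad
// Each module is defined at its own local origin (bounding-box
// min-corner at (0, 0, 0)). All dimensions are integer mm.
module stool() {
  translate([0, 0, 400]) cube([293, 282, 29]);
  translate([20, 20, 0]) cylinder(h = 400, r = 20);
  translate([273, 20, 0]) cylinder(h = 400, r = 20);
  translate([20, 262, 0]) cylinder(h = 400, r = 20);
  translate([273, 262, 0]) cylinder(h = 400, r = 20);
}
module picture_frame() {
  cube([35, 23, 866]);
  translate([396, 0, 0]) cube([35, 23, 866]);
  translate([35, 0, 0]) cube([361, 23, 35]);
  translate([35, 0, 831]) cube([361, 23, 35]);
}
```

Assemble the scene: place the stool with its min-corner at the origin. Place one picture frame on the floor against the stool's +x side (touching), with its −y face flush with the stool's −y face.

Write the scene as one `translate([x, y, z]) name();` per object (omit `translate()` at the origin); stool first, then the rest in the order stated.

stool();
translate([293, 0, 0]) picture_frame();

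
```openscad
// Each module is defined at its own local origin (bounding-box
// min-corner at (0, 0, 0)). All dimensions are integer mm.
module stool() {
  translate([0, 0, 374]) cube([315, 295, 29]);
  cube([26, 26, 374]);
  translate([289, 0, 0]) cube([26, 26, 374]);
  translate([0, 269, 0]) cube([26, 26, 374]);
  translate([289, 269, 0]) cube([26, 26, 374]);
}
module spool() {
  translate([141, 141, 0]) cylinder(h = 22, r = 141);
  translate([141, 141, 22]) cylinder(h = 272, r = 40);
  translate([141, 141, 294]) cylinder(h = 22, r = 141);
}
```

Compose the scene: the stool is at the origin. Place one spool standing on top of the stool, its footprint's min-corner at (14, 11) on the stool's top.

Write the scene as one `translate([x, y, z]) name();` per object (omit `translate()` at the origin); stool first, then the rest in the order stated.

stool();
translate([14, 11, 403]) spool();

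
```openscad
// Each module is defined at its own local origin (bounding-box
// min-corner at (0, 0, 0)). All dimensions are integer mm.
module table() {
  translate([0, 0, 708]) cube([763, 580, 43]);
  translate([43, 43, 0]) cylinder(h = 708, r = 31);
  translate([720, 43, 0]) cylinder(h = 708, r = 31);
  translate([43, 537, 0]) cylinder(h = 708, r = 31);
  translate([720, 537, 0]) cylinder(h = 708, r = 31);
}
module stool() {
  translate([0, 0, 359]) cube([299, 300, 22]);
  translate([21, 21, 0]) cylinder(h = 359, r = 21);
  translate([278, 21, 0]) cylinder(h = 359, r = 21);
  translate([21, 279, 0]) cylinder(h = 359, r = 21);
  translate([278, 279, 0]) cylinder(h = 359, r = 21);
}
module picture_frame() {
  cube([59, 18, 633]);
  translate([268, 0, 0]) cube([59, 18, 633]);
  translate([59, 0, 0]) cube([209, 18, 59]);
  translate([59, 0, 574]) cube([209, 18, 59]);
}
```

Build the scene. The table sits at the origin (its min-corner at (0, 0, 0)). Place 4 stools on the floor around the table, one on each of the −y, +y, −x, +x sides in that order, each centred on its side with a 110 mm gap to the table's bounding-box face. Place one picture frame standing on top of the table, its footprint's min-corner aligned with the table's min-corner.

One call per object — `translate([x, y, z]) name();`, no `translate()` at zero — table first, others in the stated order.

table();
translate([232, -410, 0]) stool();
translate([232, 690, 0]) stool();
translate([-409, 140, 0]) stool();
translate([873, 140, 0]) stool();
translate([0, 0, 751]) picture_frame();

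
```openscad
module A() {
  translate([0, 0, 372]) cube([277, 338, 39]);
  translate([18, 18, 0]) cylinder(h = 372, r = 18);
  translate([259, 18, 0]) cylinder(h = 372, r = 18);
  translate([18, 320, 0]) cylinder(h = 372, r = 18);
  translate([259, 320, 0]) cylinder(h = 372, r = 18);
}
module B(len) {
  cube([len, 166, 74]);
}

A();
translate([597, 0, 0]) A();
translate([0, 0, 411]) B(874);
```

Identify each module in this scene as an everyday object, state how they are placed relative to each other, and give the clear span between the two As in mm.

A is a stool. B is a beam. A beam spans the tops of two stools. The clear span between the two stools is 320 mm.

Second stool starts at x = 597; first ends at x = 277; clear span = 597 − 277 = 320 mm.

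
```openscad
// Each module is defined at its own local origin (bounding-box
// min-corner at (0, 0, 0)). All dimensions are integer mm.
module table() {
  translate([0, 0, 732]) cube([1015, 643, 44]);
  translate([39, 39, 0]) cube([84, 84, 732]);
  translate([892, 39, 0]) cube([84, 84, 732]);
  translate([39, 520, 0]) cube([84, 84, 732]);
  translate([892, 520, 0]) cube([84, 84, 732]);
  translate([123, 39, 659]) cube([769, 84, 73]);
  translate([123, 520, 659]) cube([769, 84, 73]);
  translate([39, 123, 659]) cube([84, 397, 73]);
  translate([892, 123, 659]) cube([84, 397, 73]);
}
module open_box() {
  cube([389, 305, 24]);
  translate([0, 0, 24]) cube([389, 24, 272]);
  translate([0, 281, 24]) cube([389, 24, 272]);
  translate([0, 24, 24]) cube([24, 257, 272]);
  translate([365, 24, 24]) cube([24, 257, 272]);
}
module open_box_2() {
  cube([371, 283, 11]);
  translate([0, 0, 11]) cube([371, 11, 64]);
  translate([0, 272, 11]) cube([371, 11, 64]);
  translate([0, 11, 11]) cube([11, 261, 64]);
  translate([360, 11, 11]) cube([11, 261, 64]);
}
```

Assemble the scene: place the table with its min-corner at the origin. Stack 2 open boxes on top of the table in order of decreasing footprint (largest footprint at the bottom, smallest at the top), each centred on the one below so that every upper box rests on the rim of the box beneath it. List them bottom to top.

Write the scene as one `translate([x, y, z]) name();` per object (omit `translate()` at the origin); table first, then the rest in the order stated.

table();
translate([313, 169, 776]) open_box();
translate([322, 180, 1072]) open_box_2();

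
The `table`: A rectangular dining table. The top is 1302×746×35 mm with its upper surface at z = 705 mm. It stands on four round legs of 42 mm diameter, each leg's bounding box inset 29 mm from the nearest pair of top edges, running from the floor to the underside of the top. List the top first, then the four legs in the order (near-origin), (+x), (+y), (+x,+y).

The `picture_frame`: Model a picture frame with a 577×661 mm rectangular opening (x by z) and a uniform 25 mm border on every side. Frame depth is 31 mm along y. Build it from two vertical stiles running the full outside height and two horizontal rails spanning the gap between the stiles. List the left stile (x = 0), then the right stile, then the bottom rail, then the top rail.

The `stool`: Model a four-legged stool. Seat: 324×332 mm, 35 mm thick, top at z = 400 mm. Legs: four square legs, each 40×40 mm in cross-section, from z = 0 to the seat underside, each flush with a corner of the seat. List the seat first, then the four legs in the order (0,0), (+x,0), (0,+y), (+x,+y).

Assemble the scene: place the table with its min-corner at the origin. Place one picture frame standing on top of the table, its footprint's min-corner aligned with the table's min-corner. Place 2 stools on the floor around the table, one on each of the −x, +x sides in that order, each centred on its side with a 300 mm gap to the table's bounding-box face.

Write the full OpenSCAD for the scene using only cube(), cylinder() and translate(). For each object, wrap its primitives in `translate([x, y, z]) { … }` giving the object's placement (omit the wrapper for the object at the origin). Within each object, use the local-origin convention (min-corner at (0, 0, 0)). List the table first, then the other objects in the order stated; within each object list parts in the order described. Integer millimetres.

translate([0, 0, 670]) cube([1302, 746, 35]);
translate([50, 50, 0]) cylinder(h = 670, r = 21);
translate([1252, 50, 0]) cylinder(h = 670, r = 21);
translate([50, 696, 0]) cylinder(h = 670, r = 21);
translate([1252, 696, 0]) cylinder(h = 670, r = 21);
translate([0, 0, 705]) {
  cube([25, 31, 711]);
  translate([602, 0, 0]) cube([25, 31, 711]);
  translate([25, 0, 0]) cube([577, 31, 25]);
  translate([25, 0, 686]) cube([577, 31, 25]);
}
translate([-624, 207, 0]) {
  translate([0, 0, 365]) cube([324, 332, 35]);
  cube([40, 40, 365]);
  translate([284, 0, 0]) cube([40, 40, 365]);
  translate([0, 292, 0]) cube([40, 40, 365]);
  translate([284, 292, 0]) cube([40, 40, 365]);
}
translate([1602, 207, 0]) {
  translate([0, 0, 365]) cube([324, 332, 35]);
  cube([40, 40, 365]);
  translate([284, 0, 0]) cube([40, 40, 365]);
  translate([0, 292, 0]) cube([40, 40, 365]);
  translate([284, 292, 0]) cube([40, 40, 365]);
}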